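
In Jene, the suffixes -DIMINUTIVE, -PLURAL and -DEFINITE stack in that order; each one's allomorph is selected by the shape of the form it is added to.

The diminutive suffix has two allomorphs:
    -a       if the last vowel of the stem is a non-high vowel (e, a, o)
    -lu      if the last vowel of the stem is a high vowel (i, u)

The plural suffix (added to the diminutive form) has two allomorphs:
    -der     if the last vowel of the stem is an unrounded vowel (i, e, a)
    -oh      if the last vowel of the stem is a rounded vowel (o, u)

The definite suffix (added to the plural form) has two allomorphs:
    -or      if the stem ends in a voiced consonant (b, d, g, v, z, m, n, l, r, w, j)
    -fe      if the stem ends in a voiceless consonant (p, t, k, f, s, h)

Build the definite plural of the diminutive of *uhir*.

uhirluohfe

The last vowel of *uhir* is /i/, which is a high vowel, so the diminutive suffix is -lu, giving *uhirlu*.
The diminutive form *uhirlu* — last vowel /u/ (a rounded vowel) → -oh → *uhirluoh*.
The plural form *uhirluoh* — final consonant /h/ (voiceless) → -fe → *uhirluohfe*.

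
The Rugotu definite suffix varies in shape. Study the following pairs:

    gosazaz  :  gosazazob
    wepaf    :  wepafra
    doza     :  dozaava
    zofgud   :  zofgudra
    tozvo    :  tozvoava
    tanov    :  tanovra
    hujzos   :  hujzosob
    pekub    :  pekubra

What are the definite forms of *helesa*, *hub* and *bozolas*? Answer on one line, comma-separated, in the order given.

helesaava, hubra, bozolasob

The pattern is sibilance of the final sound: -ob when the stem ends in a sibilant (*gosazaz*, *hujzos*); -ra when the stem ends in a non-sibilant consonant (*wepaf*, *zofgud*, *tanov*, *pekub*); -ava when the stem ends in a vowel (*doza*, *tozvo*).
*helesa*: final sound = /a/, a vowel → -ava → *helesaava*.
The final sound of *hub* is /b/, which is a non-sibilant consonant, so the suffix is -ra, giving *hubra*.
*bozolas* — final sound /s/ (a sibilant) → -ob → *bozolasob*.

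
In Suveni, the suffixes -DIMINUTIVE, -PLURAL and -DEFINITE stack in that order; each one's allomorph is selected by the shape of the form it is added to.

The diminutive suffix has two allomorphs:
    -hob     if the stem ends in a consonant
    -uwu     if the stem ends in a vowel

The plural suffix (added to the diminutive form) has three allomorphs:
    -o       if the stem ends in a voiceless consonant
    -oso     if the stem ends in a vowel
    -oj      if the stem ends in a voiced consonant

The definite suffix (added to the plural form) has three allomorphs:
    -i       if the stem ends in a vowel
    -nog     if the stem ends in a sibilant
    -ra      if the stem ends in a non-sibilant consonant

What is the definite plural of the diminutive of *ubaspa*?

ubaspauwuosoi

The final sound of *ubaspa* is /a/, which is a vowel, so the diminutive suffix is -uwu, giving *ubaspauwu*.
Since the final sound of the diminutive form *ubaspauwu* is /u/ (a vowel), it takes -oso, giving *ubaspauwuoso*.
The plural form *ubaspauwuoso* — final sound /o/ (a vowel) → -i → *ubaspauwuosoi*.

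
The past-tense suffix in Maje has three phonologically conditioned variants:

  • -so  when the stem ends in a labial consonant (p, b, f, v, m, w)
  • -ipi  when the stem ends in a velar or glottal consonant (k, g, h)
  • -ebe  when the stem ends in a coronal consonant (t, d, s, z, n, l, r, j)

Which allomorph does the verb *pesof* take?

-so

*pesof*: final consonant = /f/, labial → -so.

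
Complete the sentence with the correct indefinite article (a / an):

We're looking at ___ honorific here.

The indefinite article is chosen by the initial *sound* of the following word, not its spelling.
*honorific* begins with the sound /ɒ/ (silent h) — a vowel sound.
So the article is *an*: We're looking at an honorific here.

an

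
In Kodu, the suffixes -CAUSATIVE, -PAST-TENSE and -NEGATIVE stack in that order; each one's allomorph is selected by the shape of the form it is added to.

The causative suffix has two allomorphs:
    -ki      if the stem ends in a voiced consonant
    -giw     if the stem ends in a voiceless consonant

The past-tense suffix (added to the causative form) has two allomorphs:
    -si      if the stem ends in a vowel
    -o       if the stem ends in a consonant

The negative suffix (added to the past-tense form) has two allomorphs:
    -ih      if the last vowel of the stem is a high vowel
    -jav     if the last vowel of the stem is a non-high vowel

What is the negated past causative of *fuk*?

fukgiwojav

*fuk*: final consonant = /k/, voiceless → -giw → *fukgiw*.
The causative form *fukgiw* — final sound /w/ (a consonant) → -o → *fukgiwo*.
The last vowel of the past-tense form *fukgiwo* is /o/, which is a non-high vowel, so the negative suffix is -jav, giving *fukgiwojav*.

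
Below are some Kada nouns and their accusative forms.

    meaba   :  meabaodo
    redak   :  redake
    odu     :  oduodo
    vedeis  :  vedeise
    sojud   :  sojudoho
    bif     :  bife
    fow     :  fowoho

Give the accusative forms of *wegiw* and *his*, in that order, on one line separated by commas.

wegiwoho, hise

The pattern is voicing of the final sound: -e when the stem ends in a voiceless consonant (*redak*, *vedeis*, *bif*); -oho when the stem ends in a voiced consonant (*sojud*, *fow*); -odo when the stem ends in a vowel (*meaba*, *odu*).
*wegiw*: final sound = /w/, a voiced consonant → -oho → *wegiwoho*.
The final sound of *his* is /s/, which is a voiceless consonant, so the suffix is -e, giving *hise*.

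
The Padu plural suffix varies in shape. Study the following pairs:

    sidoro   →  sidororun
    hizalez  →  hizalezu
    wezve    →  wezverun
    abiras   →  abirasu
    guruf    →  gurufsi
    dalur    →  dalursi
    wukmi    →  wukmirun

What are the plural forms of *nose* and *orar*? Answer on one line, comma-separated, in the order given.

The pattern is sibilance of the final sound: -u when the stem ends in a sibilant (*hizalez*, *abiras*); -si when the stem ends in a non-sibilant consonant (*guruf*, *dalur*); -run when the stem ends in a vowel (*sidoro*, *wezve*, *wukmi*).
*nose*: final sound = /e/, a vowel → -run → *noserun*.
Since the final sound of *orar* is /r/ (a non-sibilant consonant), it takes -si, giving *orarsi*.

noserun, orarsi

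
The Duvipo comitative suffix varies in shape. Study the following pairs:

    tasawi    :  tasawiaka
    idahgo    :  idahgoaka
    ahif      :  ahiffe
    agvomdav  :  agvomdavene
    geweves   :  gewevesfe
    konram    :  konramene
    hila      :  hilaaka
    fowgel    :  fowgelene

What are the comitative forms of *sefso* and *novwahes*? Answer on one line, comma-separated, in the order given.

Looking at the final sound of each stem: -fe when the stem ends in a voiceless consonant (*ahif*, *geweves*); -ene when the stem ends in a voiced consonant (*agvomdav*, *konram*, *fowgel*); -aka when the stem ends in a vowel (*tasawi*, *idahgo*, *hila*).
*sefso* — final sound /o/ (a vowel) → -aka → *sefsoaka*.
Since the final sound of *novwahes* is /s/ (a voiceless consonant), it takes -fe, giving *novwahesfe*.

sefsoaka, novwahesfe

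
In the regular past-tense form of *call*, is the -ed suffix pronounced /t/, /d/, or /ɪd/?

The stem *call* ends in a voiced sound other than /d/.
The -ed suffix is realized as /ɪd/ after /t, d/; as /t/ after other voiceless consonants; and as /d/ after other voiced sounds.
So -ed on *call* is pronounced /d/.

/d/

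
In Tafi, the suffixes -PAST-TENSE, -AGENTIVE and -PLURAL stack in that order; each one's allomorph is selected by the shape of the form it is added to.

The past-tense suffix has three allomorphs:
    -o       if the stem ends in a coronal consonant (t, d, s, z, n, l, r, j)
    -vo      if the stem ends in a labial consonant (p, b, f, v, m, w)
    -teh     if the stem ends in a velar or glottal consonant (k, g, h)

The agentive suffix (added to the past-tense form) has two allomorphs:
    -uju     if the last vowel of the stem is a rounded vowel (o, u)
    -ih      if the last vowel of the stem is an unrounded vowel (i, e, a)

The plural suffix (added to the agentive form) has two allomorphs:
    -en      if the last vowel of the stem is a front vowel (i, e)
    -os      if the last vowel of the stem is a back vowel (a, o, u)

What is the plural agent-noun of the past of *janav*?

janavvoujuos

*janav* — final consonant /v/ (labial) → -vo → *janavvo*.
The past-tense form *janavvo* — last vowel /o/ (a rounded vowel) → -uju → *janavvouju*.
The agentive form *janavvouju* — last vowel /u/ (a back vowel) → -os → *janavvoujuos*.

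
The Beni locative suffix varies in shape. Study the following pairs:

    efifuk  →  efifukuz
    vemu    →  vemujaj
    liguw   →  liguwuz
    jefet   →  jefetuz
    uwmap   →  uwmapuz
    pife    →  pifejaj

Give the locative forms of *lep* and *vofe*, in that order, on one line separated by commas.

lepuz, vofejaj

Looking at the final sound of each stem: -uz when the stem ends in a consonant (*efifuk*, *liguw*, *jefet*, *uwmap*); -jaj when the stem ends in a vowel (*vemu*, *pife*).
Since the final sound of *lep* is /p/ (a consonant), it takes -uz, giving *lepuz*.
*vofe*: final sound = /e/, a vowel → -jaj → *vofejaj*.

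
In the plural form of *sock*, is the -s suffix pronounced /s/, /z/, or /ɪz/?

The stem *sock* ends in a voiceless non-sibilant consonant.
The plural suffix surfaces as /ɪz/ after sibilants, /s/ after other voiceless consonants, and /z/ after other voiced sounds.
So the plural -s on *sock* is pronounced /s/.

/s/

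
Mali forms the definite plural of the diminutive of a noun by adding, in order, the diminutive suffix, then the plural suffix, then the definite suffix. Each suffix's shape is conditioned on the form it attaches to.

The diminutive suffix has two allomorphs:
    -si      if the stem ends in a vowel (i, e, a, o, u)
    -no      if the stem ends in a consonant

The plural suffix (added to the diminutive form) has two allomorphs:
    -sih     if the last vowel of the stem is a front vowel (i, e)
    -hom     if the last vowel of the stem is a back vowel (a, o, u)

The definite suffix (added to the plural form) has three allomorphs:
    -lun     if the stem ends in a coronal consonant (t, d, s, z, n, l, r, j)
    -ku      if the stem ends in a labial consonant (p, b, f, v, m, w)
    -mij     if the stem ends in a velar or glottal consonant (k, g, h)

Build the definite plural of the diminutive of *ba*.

*ba*: final sound = /a/, a vowel → -si → *basi*.
The last vowel of the diminutive form *basi* is /i/, which is a front vowel, so the plural suffix is -sih, giving *basisih*.
The final consonant of the plural form *basisih* is /h/, which is velar/glottal, so the definite suffix is -mij, giving *basisihmij*.

basisihmij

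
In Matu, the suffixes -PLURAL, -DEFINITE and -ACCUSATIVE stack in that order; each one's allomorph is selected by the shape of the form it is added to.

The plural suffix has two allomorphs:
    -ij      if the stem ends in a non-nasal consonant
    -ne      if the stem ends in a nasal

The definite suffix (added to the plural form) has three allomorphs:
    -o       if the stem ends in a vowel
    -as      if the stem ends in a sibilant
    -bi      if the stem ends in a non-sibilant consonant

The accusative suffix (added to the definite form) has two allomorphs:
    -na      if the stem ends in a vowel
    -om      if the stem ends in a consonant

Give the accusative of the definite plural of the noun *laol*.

laolijbina

The final consonant of *laol* is /l/, which is non-nasal, so the plural suffix is -ij, giving *laolij*.
The plural form *laolij* — final sound /j/ (a non-sibilant consonant) → -bi → *laolijbi*.
The definite form *laolijbi* — final sound /i/ (a vowel) → -na → *laolijbina*.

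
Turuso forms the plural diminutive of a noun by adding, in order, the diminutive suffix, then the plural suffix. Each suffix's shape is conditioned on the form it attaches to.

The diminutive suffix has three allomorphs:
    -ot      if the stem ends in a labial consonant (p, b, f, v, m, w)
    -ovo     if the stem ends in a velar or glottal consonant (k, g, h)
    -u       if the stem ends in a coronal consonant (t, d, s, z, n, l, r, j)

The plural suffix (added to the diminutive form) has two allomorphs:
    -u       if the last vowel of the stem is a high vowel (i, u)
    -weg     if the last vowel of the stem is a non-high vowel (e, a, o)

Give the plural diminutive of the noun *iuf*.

iufotweg

*iuf*: final consonant = /f/, labial → -ot → *iufot*.
The last vowel of the diminutive form *iufot* is /o/, which is a non-high vowel, so the plural suffix is -weg, giving *iufotweg*.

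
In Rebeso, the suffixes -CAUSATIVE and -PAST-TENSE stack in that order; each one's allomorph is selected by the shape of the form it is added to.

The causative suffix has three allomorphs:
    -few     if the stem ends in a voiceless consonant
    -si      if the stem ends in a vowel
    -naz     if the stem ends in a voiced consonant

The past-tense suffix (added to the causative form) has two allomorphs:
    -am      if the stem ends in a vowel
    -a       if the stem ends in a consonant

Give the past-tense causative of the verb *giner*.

ginernaza

*giner* — final sound /r/ (a voiced consonant) → -naz → *ginernaz*.
Since the final sound of the causative form *ginernaz* is /z/ (a consonant), it takes -a, giving *ginernaza*.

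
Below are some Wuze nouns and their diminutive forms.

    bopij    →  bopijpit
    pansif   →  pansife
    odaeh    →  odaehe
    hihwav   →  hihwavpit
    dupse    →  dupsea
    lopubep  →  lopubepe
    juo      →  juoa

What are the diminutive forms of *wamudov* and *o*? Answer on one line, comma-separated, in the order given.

wamudovpit, oa

The pattern is voicing of the final sound: -e when the stem ends in a voiceless consonant (*pansif*, *odaeh*, *lopubep*); -pit when the stem ends in a voiced consonant (*bopij*, *hihwav*); -a when the stem ends in a vowel (*dupse*, *juo*).
Since the final sound of *wamudov* is /v/ (a voiced consonant), it takes -pit, giving *wamudovpit*.
Since the final sound of *o* is /o/ (a vowel), it takes -a, giving *oa*.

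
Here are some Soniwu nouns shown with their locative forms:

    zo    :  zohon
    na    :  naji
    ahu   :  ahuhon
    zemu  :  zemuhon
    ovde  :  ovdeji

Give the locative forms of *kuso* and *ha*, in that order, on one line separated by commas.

The alternation tracks the last vowel of the stem — -hon when the last vowel of the stem is a rounded vowel (*zo*, *ahu*, *zemu*); -ji when the last vowel of the stem is an unrounded vowel (*na*, *ovde*).
*kuso*: last vowel = /o/, a rounded vowel → -hon → *kusohon*.
Since the last vowel of *ha* is /a/ (an unrounded vowel), it takes -ji, giving *haji*.

kusohon, haji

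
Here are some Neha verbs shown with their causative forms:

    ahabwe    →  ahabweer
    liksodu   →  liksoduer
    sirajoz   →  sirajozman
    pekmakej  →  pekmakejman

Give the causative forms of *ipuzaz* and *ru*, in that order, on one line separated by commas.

ipuzazman, ruer

The suffix is conditioned by the final sound: -man when the stem ends in a consonant (*sirajoz*, *pekmakej*); -er when the stem ends in a vowel (*ahabwe*, *liksodu*).
Since the final sound of *ipuzaz* is /z/ (a consonant), it takes -man, giving *ipuzazman*.
Since the final sound of *ru* is /u/ (a vowel), it takes -er, giving *ruer*.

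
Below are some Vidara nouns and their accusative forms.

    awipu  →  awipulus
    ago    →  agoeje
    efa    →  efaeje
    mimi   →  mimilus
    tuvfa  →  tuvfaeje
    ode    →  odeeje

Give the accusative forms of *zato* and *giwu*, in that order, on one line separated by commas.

The pattern is height harmony: -lus when the last vowel of the stem is a high vowel (*awipu*, *mimi*); -eje when the last vowel of the stem is a non-high vowel (*ago*, *efa*, *tuvfa*, *ode*).
The last vowel of *zato* is /o/, which is a non-high vowel, so the suffix is -eje, giving *zatoeje*.
The last vowel of *giwu* is /u/, which is a high vowel, so the suffix is -lus, giving *giwulus*.

zatoeje, giwulus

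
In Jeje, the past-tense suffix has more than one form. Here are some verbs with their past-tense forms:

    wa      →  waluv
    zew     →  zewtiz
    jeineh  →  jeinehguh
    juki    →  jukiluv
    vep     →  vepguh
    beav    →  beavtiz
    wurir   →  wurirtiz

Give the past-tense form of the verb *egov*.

egovtiz

The suffix is conditioned by the final sound: -guh when the stem ends in a voiceless consonant (*jeineh*, *vep*); -tiz when the stem ends in a voiced consonant (*zew*, *beav*, *wurir*); -luv when the stem ends in a vowel (*wa*, *juki*).
The final sound of *egov* is /v/, which is a voiced consonant, so the suffix is -tiz, giving *egovtiz*.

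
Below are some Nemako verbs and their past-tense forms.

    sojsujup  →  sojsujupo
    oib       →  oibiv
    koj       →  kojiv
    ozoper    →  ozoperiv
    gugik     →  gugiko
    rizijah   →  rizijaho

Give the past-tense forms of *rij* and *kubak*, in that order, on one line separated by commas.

rijiv, kubako

The pattern is voicing of the final consonant: -o when the stem ends in a voiceless consonant (*sojsujup*, *gugik*, *rizijah*); -iv when the stem ends in a voiced consonant (*oib*, *koj*, *ozoper*).
*rij* — final consonant /j/ (voiced) → -iv → *rijiv*.
*kubak*: final consonant = /k/, voiceless → -o → *kubako*.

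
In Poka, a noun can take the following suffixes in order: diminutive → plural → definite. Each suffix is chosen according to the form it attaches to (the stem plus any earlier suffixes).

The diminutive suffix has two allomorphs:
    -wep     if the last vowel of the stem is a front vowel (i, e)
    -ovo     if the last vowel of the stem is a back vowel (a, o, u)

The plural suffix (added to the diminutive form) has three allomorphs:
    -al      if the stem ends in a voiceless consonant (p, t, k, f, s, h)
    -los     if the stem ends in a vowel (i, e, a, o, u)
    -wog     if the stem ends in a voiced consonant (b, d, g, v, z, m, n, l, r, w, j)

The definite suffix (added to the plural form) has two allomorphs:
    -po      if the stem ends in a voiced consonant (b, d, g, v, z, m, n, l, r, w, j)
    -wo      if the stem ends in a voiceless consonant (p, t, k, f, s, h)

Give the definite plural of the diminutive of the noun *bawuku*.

bawukuovoloswo

The last vowel of *bawuku* is /u/, which is a back vowel, so the diminutive suffix is -ovo, giving *bawukuovo*.
Since the final sound of the diminutive form *bawukuovo* is /o/ (a vowel), it takes -los, giving *bawukuovolos*.
The final consonant of the plural form *bawukuovolos* is /s/, which is voiceless, so the definite suffix is -wo, giving *bawukuovoloswo*.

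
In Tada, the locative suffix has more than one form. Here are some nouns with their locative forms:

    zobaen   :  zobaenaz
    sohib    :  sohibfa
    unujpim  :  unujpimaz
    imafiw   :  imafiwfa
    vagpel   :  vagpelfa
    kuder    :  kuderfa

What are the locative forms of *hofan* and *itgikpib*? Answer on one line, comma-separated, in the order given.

hofanaz, itgikpibfa

The suffix is conditioned by the final consonant: -az when the stem ends in a nasal (*zobaen*, *unujpim*); -fa when the stem ends in a non-nasal consonant (*sohib*, *imafiw*, *vagpel*, *kuder*).
The final consonant of *hofan* is /n/, which is a nasal, so the suffix is -az, giving *hofanaz*.
Since the final consonant of *itgikpib* is /b/ (non-nasal), it takes -fa, giving *itgikpibfa*.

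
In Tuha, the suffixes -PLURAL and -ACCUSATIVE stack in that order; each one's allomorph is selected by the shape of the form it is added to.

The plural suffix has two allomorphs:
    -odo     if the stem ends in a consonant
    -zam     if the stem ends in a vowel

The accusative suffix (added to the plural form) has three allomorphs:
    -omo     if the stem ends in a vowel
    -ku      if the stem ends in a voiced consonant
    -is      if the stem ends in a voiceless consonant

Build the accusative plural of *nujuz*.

*nujuz* — final sound /z/ (a consonant) → -odo → *nujuzodo*.
The plural form *nujuzodo* — final sound /o/ (a vowel) → -omo → *nujuzodoomo*.

nujuzodoomo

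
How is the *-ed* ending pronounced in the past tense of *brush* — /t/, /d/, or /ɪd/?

The stem *brush* ends in a voiceless consonant other than /t/.
The -ed suffix is realized as /ɪd/ after /t, d/; as /t/ after other voiceless consonants; and as /d/ after other voiced sounds.
So -ed on *brush* is pronounced /t/.

/t/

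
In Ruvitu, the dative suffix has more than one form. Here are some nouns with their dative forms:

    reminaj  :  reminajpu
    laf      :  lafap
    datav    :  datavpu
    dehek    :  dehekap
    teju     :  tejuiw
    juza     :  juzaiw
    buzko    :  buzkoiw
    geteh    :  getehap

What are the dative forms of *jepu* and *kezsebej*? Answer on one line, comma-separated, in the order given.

The suffix is conditioned by the final sound: -ap when the stem ends in a voiceless consonant (*laf*, *dehek*, *geteh*); -pu when the stem ends in a voiced consonant (*reminaj*, *datav*); -iw when the stem ends in a vowel (*teju*, *juza*, *buzko*).
Since the final sound of *jepu* is /u/ (a vowel), it takes -iw, giving *jepuiw*.
*kezsebej*: final sound = /j/, a voiced consonant → -pu → *kezsebejpu*.

jepuiw, kezsebejpu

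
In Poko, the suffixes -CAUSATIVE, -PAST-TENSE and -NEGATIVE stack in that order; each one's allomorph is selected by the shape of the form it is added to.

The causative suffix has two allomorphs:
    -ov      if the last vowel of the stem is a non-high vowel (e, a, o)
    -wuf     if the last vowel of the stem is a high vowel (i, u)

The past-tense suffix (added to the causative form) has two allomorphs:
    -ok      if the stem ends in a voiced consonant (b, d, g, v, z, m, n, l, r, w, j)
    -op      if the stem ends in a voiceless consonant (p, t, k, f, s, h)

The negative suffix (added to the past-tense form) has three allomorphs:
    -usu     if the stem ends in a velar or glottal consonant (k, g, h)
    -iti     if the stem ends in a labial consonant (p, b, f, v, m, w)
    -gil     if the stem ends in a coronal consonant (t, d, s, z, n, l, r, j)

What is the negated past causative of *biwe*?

biweovokusu

*biwe* — last vowel /e/ (a non-high vowel) → -ov → *biweov*.
The causative form *biweov* — final consonant /v/ (voiced) → -ok → *biweovok*.
Since the final consonant of the past-tense form *biweovok* is /k/ (velar/glottal), it takes -usu, giving *biweovokusu*.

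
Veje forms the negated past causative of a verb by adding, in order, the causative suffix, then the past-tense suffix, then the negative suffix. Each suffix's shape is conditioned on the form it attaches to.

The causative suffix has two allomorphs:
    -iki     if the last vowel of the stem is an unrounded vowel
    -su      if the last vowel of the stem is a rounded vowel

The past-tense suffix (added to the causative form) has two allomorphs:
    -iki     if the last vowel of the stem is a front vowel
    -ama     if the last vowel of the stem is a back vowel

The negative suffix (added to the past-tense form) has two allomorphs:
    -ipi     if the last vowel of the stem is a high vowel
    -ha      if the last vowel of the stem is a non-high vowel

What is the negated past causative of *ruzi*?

*ruzi*: last vowel = /i/, an unrounded vowel → -iki → *ruziiki*.
Since the last vowel of the causative form *ruziiki* is /i/ (a front vowel), it takes -iki, giving *ruziikiiki*.
The last vowel of the past-tense form *ruziikiiki* is /i/, which is a high vowel, so the negative suffix is -ipi, giving *ruziikiikiipi*.

ruziikiikiipi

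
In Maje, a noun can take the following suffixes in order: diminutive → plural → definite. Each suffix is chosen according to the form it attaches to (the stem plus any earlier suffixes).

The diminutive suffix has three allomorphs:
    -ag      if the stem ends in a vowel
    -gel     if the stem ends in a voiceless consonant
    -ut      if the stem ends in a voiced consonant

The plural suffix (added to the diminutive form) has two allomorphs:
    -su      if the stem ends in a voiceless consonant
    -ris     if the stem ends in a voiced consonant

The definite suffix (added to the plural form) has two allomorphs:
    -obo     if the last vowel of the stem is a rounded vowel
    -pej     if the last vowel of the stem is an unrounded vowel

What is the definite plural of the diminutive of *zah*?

The final sound of *zah* is /h/, which is a voiceless consonant, so the diminutive suffix is -gel, giving *zahgel*.
The diminutive form *zahgel* — final consonant /l/ (voiced) → -ris → *zahgelris*.
The plural form *zahgelris* — last vowel /i/ (an unrounded vowel) → -pej → *zahgelrispej*.

zahgelrispej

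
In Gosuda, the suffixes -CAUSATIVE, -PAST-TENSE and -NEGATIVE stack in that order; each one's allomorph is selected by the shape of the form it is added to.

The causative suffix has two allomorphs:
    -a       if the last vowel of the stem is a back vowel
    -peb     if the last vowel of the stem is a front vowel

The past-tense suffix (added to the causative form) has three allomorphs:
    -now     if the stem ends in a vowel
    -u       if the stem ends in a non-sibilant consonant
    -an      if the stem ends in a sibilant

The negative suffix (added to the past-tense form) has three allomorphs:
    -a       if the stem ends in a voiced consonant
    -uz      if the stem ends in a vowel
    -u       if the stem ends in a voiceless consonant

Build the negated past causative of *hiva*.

Since the last vowel of *hiva* is /a/ (a back vowel), it takes -a, giving *hivaa*.
The causative form *hivaa*: final sound = /a/, a vowel → -now → *hivaanow*.
The past-tense form *hivaanow*: final sound = /w/, a voiced consonant → -a → *hivaanowa*.

hivaanowa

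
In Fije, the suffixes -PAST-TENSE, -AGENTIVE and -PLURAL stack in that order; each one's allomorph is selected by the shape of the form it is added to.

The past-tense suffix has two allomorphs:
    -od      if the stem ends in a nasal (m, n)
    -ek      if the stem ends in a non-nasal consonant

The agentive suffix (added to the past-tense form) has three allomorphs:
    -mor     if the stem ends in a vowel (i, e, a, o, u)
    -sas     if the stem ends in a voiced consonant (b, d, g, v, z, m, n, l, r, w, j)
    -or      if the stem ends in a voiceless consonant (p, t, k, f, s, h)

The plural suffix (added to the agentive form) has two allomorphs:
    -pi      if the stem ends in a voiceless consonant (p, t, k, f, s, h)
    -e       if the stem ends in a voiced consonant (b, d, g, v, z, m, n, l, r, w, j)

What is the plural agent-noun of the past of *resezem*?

Since the final consonant of *resezem* is /m/ (a nasal), it takes -od, giving *resezemod*.
Since the final sound of the past-tense form *resezemod* is /d/ (a voiced consonant), it takes -sas, giving *resezemodsas*.
The final consonant of the agentive form *resezemodsas* is /s/, which is voiceless, so the plural suffix is -pi, giving *resezemodsaspi*.

resezemodsaspi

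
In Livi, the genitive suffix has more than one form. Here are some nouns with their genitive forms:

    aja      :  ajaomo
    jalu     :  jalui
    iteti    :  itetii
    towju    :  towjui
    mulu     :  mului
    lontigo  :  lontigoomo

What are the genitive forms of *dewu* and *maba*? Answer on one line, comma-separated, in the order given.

dewui, mabaomo

Looking at the last vowel of each stem: -i when the last vowel of the stem is a high vowel (*jalu*, *iteti*, *towju*, *mulu*); -omo when the last vowel of the stem is a non-high vowel (*aja*, *lontigo*).
Since the last vowel of *dewu* is /u/ (a high vowel), it takes -i, giving *dewui*.
*maba*: last vowel = /a/, a non-high vowel → -omo → *mabaomo*.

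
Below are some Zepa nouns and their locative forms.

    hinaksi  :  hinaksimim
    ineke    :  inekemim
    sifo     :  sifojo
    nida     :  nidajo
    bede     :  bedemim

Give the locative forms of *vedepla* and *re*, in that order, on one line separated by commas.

The suffix is conditioned by the last vowel: -mim when the last vowel of the stem is a front vowel (*hinaksi*, *ineke*, *bede*); -jo when the last vowel of the stem is a back vowel (*sifo*, *nida*).
Since the last vowel of *vedepla* is /a/ (a back vowel), it takes -jo, giving *vedeplajo*.
The last vowel of *re* is /e/, which is a front vowel, so the suffix is -mim, giving *remim*.

vedeplajo, remim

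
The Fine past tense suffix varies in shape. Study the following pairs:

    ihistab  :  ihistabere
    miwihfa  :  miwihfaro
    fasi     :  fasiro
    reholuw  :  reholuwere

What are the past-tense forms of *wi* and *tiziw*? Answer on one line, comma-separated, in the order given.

Looking at the final sound of each stem: -ere when the stem ends in a consonant (*ihistab*, *reholuw*); -ro when the stem ends in a vowel (*miwihfa*, *fasi*).
Since the final sound of *wi* is /i/ (a vowel), it takes -ro, giving *wiro*.
*tiziw* — final sound /w/ (a consonant) → -ere → *tiziwere*.

wiro, tiziwere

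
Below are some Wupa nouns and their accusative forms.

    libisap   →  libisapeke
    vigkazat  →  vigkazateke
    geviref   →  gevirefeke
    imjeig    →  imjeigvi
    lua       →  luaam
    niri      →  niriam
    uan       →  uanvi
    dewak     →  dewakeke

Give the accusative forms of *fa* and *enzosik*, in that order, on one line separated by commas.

The suffix is conditioned by the final sound: -eke when the stem ends in a voiceless consonant (*libisap*, *vigkazat*, *geviref*, *dewak*); -vi when the stem ends in a voiced consonant (*imjeig*, *uan*); -am when the stem ends in a vowel (*lua*, *niri*).
*fa* — final sound /a/ (a vowel) → -am → *faam*.
Since the final sound of *enzosik* is /k/ (a voiceless consonant), it takes -eke, giving *enzosikeke*.

faam, enzosikeke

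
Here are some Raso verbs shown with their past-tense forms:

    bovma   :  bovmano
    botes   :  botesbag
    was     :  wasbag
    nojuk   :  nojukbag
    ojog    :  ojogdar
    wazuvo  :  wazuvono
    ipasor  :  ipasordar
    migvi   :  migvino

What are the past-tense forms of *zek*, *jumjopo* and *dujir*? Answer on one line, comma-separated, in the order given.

The alternation tracks the final sound of the stem — -bag when the stem ends in a voiceless consonant (*botes*, *was*, *nojuk*); -dar when the stem ends in a voiced consonant (*ojog*, *ipasor*); -no when the stem ends in a vowel (*bovma*, *wazuvo*, *migvi*).
*zek*: final sound = /k/, a voiceless consonant → -bag → *zekbag*.
*jumjopo*: final sound = /o/, a vowel → -no → *jumjopono*.
Since the final sound of *dujir* is /r/ (a voiced consonant), it takes -dar, giving *dujirdar*.

zekbag, jumjopono, dujirdar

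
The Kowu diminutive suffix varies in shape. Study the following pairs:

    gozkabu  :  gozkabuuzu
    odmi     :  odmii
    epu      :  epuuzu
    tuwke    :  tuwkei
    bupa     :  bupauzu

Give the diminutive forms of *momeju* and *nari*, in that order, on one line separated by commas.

Looking at the last vowel of each stem: -i when the last vowel of the stem is a front vowel (*odmi*, *tuwke*); -uzu when the last vowel of the stem is a back vowel (*gozkabu*, *epu*, *bupa*).
*momeju* — last vowel /u/ (a back vowel) → -uzu → *momejuuzu*.
Since the last vowel of *nari* is /i/ (a front vowel), it takes -i, giving *narii*.

momejuuzu, narii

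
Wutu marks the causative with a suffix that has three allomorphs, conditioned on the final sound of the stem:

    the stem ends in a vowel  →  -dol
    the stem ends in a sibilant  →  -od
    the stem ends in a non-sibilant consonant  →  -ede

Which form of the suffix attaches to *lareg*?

*lareg*: final sound = /g/, a non-sibilant consonant → -ede.

-ede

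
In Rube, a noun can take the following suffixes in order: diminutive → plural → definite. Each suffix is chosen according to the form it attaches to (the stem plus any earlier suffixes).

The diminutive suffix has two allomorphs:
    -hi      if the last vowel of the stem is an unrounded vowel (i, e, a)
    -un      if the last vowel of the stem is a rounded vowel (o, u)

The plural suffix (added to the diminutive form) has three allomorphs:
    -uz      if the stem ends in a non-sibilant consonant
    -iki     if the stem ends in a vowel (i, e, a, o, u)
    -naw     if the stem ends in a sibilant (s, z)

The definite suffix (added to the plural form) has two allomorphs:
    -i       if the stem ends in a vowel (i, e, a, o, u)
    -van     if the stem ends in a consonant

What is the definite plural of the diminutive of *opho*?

ophounuzvan

*opho*: last vowel = /o/, a rounded vowel → -un → *ophoun*.
Since the final sound of the diminutive form *ophoun* is /n/ (a non-sibilant consonant), it takes -uz, giving *ophounuz*.
Since the final sound of the plural form *ophounuz* is /z/ (a consonant), it takes -van, giving *ophounuzvan*.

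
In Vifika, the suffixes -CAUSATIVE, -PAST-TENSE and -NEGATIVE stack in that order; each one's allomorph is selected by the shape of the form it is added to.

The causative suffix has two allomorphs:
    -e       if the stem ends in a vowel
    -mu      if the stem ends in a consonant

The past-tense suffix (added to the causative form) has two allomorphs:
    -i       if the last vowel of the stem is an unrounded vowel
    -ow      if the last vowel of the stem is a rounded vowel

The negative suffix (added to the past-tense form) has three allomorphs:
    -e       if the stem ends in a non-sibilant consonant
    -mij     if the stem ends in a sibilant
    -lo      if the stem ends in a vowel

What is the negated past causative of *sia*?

*sia* — final sound /a/ (a vowel) → -e → *siae*.
The last vowel of the causative form *siae* is /e/, which is an unrounded vowel, so the past-tense suffix is -i, giving *siaei*.
Since the final sound of the past-tense form *siaei* is /i/ (a vowel), it takes -lo, giving *siaeilo*.

siaeilo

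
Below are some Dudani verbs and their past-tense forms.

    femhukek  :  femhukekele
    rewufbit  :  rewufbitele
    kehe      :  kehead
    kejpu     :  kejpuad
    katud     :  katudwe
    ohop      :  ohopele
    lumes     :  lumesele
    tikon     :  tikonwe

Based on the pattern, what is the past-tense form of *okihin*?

Looking at the final sound of each stem: -ele when the stem ends in a voiceless consonant (*femhukek*, *rewufbit*, *ohop*, *lumes*); -we when the stem ends in a voiced consonant (*katud*, *tikon*); -ad when the stem ends in a vowel (*kehe*, *kejpu*).
The final sound of *okihin* is /n/, which is a voiced consonant, so the suffix is -we, giving *okihinwe*.

okihinwe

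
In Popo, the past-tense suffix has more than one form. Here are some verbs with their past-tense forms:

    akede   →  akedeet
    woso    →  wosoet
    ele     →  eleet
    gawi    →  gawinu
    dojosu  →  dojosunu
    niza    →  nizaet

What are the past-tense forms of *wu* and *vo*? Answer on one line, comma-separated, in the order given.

The pattern is height harmony: -nu when the last vowel of the stem is a high vowel (*gawi*, *dojosu*); -et when the last vowel of the stem is a non-high vowel (*akede*, *woso*, *ele*, *niza*).
*wu* — last vowel /u/ (a high vowel) → -nu → *wunu*.
Since the last vowel of *vo* is /o/ (a non-high vowel), it takes -et, giving *voet*.

wunu, voet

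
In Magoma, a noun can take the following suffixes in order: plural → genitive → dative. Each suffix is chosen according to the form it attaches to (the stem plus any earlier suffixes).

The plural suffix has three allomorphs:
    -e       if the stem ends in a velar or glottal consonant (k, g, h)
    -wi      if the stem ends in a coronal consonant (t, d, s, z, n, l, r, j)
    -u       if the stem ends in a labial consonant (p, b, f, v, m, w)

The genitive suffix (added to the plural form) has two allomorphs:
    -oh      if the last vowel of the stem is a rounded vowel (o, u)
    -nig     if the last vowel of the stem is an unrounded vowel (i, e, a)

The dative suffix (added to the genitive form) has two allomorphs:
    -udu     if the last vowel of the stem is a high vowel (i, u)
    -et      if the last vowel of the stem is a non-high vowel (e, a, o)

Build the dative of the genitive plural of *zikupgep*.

The final consonant of *zikupgep* is /p/, which is labial, so the plural suffix is -u, giving *zikupgepu*.
The plural form *zikupgepu* — last vowel /u/ (a rounded vowel) → -oh → *zikupgepuoh*.
The genitive form *zikupgepuoh*: last vowel = /o/, a non-high vowel → -et → *zikupgepuohet*.

zikupgepuohet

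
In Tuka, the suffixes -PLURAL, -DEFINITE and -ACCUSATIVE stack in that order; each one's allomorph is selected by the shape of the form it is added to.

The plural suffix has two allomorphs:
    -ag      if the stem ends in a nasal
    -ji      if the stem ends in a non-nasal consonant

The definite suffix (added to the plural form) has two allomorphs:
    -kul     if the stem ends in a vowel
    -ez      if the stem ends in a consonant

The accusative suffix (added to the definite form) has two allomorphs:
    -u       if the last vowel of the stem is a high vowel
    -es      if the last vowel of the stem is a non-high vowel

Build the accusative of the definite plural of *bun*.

bunagezes

The final consonant of *bun* is /n/, which is a nasal, so the plural suffix is -ag, giving *bunag*.
The plural form *bunag* — final sound /g/ (a consonant) → -ez → *bunagez*.
Since the last vowel of the definite form *bunagez* is /e/ (a non-high vowel), it takes -es, giving *bunagezes*.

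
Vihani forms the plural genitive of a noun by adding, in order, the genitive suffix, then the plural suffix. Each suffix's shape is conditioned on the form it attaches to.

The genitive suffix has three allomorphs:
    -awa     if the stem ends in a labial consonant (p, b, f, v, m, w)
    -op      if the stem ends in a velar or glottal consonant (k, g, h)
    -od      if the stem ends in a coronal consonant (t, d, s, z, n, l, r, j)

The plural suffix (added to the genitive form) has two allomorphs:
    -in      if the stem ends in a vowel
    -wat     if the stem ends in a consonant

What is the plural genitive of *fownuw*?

fownuwawain

Since the final consonant of *fownuw* is /w/ (labial), it takes -awa, giving *fownuwawa*.
The genitive form *fownuwawa* — final sound /a/ (a vowel) → -in → *fownuwawain*.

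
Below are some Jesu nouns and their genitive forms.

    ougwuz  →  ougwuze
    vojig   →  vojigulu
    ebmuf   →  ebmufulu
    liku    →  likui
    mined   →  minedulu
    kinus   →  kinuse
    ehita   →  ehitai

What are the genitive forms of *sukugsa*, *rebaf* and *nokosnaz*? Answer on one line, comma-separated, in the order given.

sukugsai, rebafulu, nokosnaze

The suffix is conditioned by the final sound: -e when the stem ends in a sibilant (*ougwuz*, *kinus*); -ulu when the stem ends in a non-sibilant consonant (*vojig*, *ebmuf*, *mined*); -i when the stem ends in a vowel (*liku*, *ehita*).
Since the final sound of *sukugsa* is /a/ (a vowel), it takes -i, giving *sukugsai*.
*rebaf* — final sound /f/ (a non-sibilant consonant) → -ulu → *rebafulu*.
The final sound of *nokosnaz* is /z/, which is a sibilant, so the suffix is -e, giving *nokosnaze*.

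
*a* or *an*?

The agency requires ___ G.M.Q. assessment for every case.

a

The indefinite article is chosen by the initial *sound* of the following word, not its spelling.
The initialism *G.M.Q.* is read letter by letter; the first letter, G, is pronounced /dʒiː/, which begins with a consonant sound.
So the article is *a*: The agency requires a G.M.Q. assessment for every case.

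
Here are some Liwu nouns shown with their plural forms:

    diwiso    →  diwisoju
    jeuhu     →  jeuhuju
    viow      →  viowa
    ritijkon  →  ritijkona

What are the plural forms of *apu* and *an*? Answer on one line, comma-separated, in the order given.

apuju, ana

The suffix is conditioned by the final sound: -a when the stem ends in a consonant (*viow*, *ritijkon*); -ju when the stem ends in a vowel (*diwiso*, *jeuhu*).
*apu*: final sound = /u/, a vowel → -ju → *apuju*.
The final sound of *an* is /n/, which is a consonant, so the suffix is -a, giving *ana*.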